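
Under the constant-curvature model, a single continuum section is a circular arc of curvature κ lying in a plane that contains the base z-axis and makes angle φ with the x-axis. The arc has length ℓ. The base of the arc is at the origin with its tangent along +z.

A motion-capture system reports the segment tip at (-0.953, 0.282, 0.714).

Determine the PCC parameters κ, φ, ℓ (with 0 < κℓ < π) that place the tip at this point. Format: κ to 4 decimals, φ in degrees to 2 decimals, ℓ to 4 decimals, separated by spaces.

ρ = √(x²+y²) = √(-0.953² + 0.282²) = 0.99385
φ = atan2(y, x) mod 360° = atan2(0.282, -0.953) = 163.5161°
|p|² = ρ² + z² = 0.99385² + 0.714² = 1.49753
κ = 2ρ / |p|² = 2×0.99385 / 1.49753 = 1.32732
θ = 2·atan2(ρ, z) = 2·atan2(0.99385, 0.714) = 1.89563 rad
ℓ = θ/κ = 1.89563/1.32732 = 1.42817

1.3273 163.52 1.4282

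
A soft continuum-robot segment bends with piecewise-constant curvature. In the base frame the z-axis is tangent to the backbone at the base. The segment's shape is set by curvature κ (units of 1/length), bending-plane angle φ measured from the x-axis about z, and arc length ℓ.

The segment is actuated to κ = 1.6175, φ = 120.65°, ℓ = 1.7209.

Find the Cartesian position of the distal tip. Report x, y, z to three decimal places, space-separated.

θ = κ·ℓ = 1.6175 × 1.7209 = 2.78356 rad
ρ = (1 − cos θ)/κ = (1 − -0.93659)/1.6175 = 1.19727
z = sin θ / κ = 0.35044/1.6175 = 0.21665
x = ρ cos φ = 1.19727 × cos(120.65°) = -0.61036
y = ρ sin φ = 1.19727 × sin(120.65°) = 1.03001

-0.610 1.030 0.217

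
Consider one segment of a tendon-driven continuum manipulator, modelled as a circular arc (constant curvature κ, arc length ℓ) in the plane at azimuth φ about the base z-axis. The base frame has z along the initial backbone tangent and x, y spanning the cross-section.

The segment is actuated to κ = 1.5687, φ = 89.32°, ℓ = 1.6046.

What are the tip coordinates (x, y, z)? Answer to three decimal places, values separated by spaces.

0.014 1.155 0.373

θ = κ·ℓ = 1.5687 × 1.6046 = 2.51714 rad
ρ = (1 − cos θ)/κ = (1 − -0.81128)/1.5687 = 1.15464
z = sin θ / κ = 0.58466/1.5687 = 0.37270
x = ρ cos φ = 1.15464 × cos(89.32°) = 0.01370
y = ρ sin φ = 1.15464 × sin(89.32°) = 1.15456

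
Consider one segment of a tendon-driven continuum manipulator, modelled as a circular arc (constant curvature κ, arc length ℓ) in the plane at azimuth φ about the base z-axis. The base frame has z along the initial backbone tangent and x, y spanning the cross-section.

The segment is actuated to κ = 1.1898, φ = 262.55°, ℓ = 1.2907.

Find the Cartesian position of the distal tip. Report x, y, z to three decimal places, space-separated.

θ = κ·ℓ = 1.1898 × 1.2907 = 1.53567 rad
ρ = (1 − cos θ)/κ = (1 − 0.03511)/1.1898 = 0.81096
z = sin θ / κ = 0.99938/1.1898 = 0.83996
x = ρ cos φ = 0.81096 × cos(262.55°) = -0.10515
y = ρ sin φ = 0.81096 × sin(262.55°) = -0.80412

-0.105 -0.804 0.840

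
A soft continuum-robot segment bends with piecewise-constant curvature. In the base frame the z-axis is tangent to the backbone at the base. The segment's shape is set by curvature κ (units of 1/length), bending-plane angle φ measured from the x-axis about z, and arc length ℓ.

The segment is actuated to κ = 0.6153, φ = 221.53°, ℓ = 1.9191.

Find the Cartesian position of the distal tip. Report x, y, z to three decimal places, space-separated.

θ = κ·ℓ = 0.6153 × 1.9191 = 1.18082 rad
ρ = (1 − cos θ)/κ = (1 − 0.38016)/0.6153 = 1.00737
z = sin θ / κ = 0.92492/0.6153 = 1.50320
x = ρ cos φ = 1.00737 × cos(221.53°) = -0.75413
y = ρ sin φ = 1.00737 × sin(221.53°) = -0.66790

-0.754 -0.668 1.503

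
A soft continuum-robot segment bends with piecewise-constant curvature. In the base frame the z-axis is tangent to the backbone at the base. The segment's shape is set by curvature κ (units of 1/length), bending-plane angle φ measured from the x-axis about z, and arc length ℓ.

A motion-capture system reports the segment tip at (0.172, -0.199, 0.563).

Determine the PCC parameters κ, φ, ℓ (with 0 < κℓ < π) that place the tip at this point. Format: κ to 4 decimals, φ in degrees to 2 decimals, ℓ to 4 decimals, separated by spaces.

ρ = √(x²+y²) = √(0.172² + -0.199²) = 0.26303
φ = atan2(y, x) mod 360° = atan2(-0.199, 0.172) = 310.8376°
|p|² = ρ² + z² = 0.26303² + 0.563² = 0.38615
κ = 2ρ / |p|² = 2×0.26303 / 0.38615 = 1.36231
θ = 2·atan2(ρ, z) = 2·atan2(0.26303, 0.563) = 0.87412 rad
ℓ = θ/κ = 0.87412/1.36231 = 0.64165

1.3623 310.84 0.6416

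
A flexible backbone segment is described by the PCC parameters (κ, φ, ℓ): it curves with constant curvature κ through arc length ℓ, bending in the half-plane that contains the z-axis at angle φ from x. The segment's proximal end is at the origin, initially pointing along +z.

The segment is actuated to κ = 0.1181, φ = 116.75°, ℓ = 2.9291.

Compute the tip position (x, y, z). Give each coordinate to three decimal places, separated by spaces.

θ = κ·ℓ = 0.1181 × 2.9291 = 0.34593 rad
ρ = (1 − cos θ)/κ = (1 − 0.94076)/0.1181 = 0.50159
z = sin θ / κ = 0.33907/0.1181 = 2.87103
x = ρ cos φ = 0.50159 × cos(116.75°) = -0.22577
y = ρ sin φ = 0.50159 × sin(116.75°) = 0.44791

-0.226 0.448 2.871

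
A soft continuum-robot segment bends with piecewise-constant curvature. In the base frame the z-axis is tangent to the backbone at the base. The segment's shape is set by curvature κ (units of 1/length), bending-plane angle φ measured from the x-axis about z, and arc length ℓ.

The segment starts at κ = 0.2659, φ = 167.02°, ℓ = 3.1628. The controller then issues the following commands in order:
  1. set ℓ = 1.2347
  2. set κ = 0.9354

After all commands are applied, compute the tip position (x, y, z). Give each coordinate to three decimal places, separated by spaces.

-0.621 0.143 0.978

initial: κ=0.2659, φ=167.02°, ℓ=3.1628
cmd 1: set ℓ=1.2347 → (κ,φ,ℓ)=(0.2659,167.02°,1.2347) → tip=(-0.1957,0.0451,1.2126)
cmd 2: set κ=0.9354 → (κ,φ,ℓ)=(0.9354,167.02°,1.2347) → tip=(-0.6209,0.1431,0.9779)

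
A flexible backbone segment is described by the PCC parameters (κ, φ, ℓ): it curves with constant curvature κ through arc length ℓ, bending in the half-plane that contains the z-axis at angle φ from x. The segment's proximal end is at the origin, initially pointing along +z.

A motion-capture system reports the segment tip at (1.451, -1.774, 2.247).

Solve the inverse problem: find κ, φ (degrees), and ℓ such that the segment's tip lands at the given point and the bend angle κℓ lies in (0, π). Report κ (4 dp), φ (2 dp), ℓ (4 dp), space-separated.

0.4450 309.28 3.5747

ρ = √(x²+y²) = √(1.451² + -1.774²) = 2.29183
φ = atan2(y, x) mod 360° = atan2(-1.774, 1.451) = 309.2806°
|p|² = ρ² + z² = 2.29183² + 2.247² = 10.30149
κ = 2ρ / |p|² = 2×2.29183 / 10.30149 = 0.44495
θ = 2·atan2(ρ, z) = 2·atan2(2.29183, 2.247) = 1.59055 rad
ℓ = θ/κ = 1.59055/0.44495 = 3.57466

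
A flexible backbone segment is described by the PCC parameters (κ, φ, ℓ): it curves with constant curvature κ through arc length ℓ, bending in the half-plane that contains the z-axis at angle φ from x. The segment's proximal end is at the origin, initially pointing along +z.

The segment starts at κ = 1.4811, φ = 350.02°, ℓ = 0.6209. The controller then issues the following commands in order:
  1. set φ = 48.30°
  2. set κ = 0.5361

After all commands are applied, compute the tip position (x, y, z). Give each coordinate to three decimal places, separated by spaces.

0.068 0.076 0.609

initial: κ=1.4811, φ=350.02°, ℓ=0.6209
cmd 1: set φ=48.30° → (κ,φ,ℓ)=(1.4811,48.30°,0.6209) → tip=(0.1769,0.1986,0.5370)
cmd 2: set κ=0.5361 → (κ,φ,ℓ)=(0.5361,48.30°,0.6209) → tip=(0.0681,0.0764,0.6095)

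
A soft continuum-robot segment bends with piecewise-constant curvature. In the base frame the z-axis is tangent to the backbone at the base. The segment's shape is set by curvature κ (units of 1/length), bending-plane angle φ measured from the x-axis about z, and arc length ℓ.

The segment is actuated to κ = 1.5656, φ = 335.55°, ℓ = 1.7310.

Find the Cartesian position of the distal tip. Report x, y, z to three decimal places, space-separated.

θ = κ·ℓ = 1.5656 × 1.7310 = 2.71005 rad
ρ = (1 − cos θ)/κ = (1 − -0.90832)/1.5656 = 1.21891
z = sin θ / κ = 0.41827/1.5656 = 0.26716
x = ρ cos φ = 1.21891 × cos(335.55°) = 1.10960
y = ρ sin φ = 1.21891 × sin(335.55°) = -0.50450

1.110 -0.505 0.267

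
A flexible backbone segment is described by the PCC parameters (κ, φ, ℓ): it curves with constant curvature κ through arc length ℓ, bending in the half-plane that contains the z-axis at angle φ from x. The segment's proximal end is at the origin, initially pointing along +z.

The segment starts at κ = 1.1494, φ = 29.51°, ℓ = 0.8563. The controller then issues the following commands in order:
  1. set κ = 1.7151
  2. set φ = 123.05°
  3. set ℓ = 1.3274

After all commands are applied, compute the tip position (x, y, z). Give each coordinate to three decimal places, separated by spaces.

-0.524 0.806 0.444

initial: κ=1.1494, φ=29.51°, ℓ=0.8563
cmd 1: set κ=1.7151 → (κ,φ,ℓ)=(1.7151,29.51°,0.8563) → tip=(0.4557,0.2579,0.5800)
cmd 2: set φ=123.05° → (κ,φ,ℓ)=(1.7151,123.05°,0.8563) → tip=(-0.2856,0.4389,0.5800)
cmd 3: set ℓ=1.3274 → (κ,φ,ℓ)=(1.7151,123.05°,1.3274) → tip=(-0.5242,0.8057,0.4437)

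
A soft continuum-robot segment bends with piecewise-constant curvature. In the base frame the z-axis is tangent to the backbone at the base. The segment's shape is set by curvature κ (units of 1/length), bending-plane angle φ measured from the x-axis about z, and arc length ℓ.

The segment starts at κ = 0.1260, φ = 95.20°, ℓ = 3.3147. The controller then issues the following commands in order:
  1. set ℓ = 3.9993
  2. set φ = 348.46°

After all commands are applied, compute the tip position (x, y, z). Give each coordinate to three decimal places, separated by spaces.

0.967 -0.197 3.832

initial: κ=0.1260, φ=95.20°, ℓ=3.3147
cmd 1: set ℓ=3.9993 → (κ,φ,ℓ)=(0.1260,95.20°,3.9993) → tip=(-0.0894,0.9824,3.8322)
cmd 2: set φ=348.46° → (κ,φ,ℓ)=(0.1260,348.46°,3.9993) → tip=(0.9666,-0.1974,3.8322)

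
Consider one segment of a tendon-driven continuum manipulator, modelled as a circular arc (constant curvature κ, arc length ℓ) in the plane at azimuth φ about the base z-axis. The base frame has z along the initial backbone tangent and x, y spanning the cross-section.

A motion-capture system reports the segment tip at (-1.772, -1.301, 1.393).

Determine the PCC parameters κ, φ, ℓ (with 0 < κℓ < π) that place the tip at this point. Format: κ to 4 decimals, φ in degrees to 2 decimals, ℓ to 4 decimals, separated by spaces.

ρ = √(x²+y²) = √(-1.772² + -1.301²) = 2.19831
φ = atan2(y, x) mod 360° = atan2(-1.301, -1.772) = 216.2861°
|p|² = ρ² + z² = 2.19831² + 1.393² = 6.77303
κ = 2ρ / |p|² = 2×2.19831 / 6.77303 = 0.64914
θ = 2·atan2(ρ, z) = 2·atan2(2.19831, 1.393) = 2.01198 rad
ℓ = θ/κ = 2.01198/0.64914 = 3.09946

0.6491 216.29 3.0995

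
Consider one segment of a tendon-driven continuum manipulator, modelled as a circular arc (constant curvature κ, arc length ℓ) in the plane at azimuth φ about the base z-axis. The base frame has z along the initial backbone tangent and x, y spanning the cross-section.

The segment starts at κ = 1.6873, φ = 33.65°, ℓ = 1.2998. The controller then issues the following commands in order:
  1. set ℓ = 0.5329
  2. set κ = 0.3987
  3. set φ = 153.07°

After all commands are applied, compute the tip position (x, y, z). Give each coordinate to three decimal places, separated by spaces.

-0.050 0.026 0.529

initial: κ=1.6873, φ=33.65°, ℓ=1.2998
cmd 1: set ℓ=0.5329 → (κ,φ,ℓ)=(1.6873,33.65°,0.5329) → tip=(0.1864,0.1240,0.4639)
cmd 2: set κ=0.3987 → (κ,φ,ℓ)=(0.3987,33.65°,0.5329) → tip=(0.0469,0.0313,0.5289)
cmd 3: set φ=153.07° → (κ,φ,ℓ)=(0.3987,153.07°,0.5329) → tip=(-0.0503,0.0255,0.5289)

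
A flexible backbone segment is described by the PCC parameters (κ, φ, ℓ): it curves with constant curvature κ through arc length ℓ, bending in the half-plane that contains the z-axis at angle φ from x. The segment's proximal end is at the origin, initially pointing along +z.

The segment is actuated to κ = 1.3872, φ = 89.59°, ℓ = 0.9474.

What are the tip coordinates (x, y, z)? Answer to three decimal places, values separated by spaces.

0.004 0.538 0.697

θ = κ·ℓ = 1.3872 × 0.9474 = 1.31423 rad
ρ = (1 − cos θ)/κ = (1 − 0.25376)/1.3872 = 0.53795
z = sin θ / κ = 0.96727/1.3872 = 0.69728
x = ρ cos φ = 0.53795 × cos(89.59°) = 0.00385
y = ρ sin φ = 0.53795 × sin(89.59°) = 0.53793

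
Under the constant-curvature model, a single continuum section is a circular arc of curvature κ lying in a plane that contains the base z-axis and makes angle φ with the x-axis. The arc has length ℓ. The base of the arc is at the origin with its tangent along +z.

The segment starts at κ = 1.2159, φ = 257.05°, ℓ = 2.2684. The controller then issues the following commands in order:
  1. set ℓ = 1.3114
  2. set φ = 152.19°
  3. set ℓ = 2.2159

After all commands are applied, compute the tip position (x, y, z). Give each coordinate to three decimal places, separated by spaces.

-1.383 0.730 0.356

initial: κ=1.2159, φ=257.05°, ℓ=2.2684
cmd 1: set ℓ=1.3114 → (κ,φ,ℓ)=(1.2159,257.05°,1.3114) → tip=(-0.1887,-0.8205,0.8222)
cmd 2: set φ=152.19° → (κ,φ,ℓ)=(1.2159,152.19°,1.3114) → tip=(-0.7447,0.3928,0.8222)
cmd 3: set ℓ=2.2159 → (κ,φ,ℓ)=(1.2159,152.19°,2.2159) → tip=(-1.3833,0.7297,0.3557)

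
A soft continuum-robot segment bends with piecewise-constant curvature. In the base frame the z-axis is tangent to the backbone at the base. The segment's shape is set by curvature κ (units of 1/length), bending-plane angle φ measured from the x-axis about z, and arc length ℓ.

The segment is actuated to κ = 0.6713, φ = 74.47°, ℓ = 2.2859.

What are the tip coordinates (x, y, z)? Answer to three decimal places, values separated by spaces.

θ = κ·ℓ = 0.6713 × 2.2859 = 1.53452 rad
ρ = (1 − cos θ)/κ = (1 − 0.03626)/0.6713 = 1.43563
z = sin θ / κ = 0.99934/0.6713 = 1.48867
x = ρ cos φ = 1.43563 × cos(74.47°) = 0.38438
y = ρ sin φ = 1.43563 × sin(74.47°) = 1.38321

0.384 1.383 1.489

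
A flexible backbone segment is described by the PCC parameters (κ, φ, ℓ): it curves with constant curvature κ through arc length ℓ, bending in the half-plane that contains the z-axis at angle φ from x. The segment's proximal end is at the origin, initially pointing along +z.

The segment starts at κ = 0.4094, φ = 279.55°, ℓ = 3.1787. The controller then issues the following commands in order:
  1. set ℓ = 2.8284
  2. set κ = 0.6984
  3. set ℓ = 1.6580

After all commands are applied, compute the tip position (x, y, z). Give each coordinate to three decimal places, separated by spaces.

0.142 -0.845 1.312

initial: κ=0.4094, φ=279.55°, ℓ=3.1787
cmd 1: set ℓ=2.8284 → (κ,φ,ℓ)=(0.4094,279.55°,2.8284) → tip=(0.2427,-1.4423,2.2374)
cmd 2: set κ=0.6984 → (κ,φ,ℓ)=(0.6984,279.55°,2.8284) → tip=(0.3311,-1.9678,1.3163)
cmd 3: set ℓ=1.6580 → (κ,φ,ℓ)=(0.6984,279.55°,1.6580) → tip=(0.1422,-0.8455,1.3115)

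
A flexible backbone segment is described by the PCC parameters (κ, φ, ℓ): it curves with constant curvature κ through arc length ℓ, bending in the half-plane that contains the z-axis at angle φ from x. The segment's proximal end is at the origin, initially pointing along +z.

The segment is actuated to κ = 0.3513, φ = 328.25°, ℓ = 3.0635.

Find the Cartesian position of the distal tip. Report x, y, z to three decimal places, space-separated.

θ = κ·ℓ = 0.3513 × 3.0635 = 1.07621 rad
ρ = (1 − cos θ)/κ = (1 − 0.47467)/0.3513 = 1.49539
z = sin θ / κ = 0.88016/0.3513 = 2.50545
x = ρ cos φ = 1.49539 × cos(328.25°) = 1.27161
y = ρ sin φ = 1.49539 × sin(328.25°) = -0.78689

1.272 -0.787 2.505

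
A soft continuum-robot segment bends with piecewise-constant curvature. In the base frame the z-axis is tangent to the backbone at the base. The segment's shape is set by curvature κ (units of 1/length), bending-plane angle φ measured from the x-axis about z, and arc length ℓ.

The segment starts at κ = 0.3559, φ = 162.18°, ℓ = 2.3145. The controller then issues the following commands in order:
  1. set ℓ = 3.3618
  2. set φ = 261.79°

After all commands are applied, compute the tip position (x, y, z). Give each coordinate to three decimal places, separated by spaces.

-0.255 -1.764 2.615

initial: κ=0.3559, φ=162.18°, ℓ=2.3145
cmd 1: set ℓ=3.3618 → (κ,φ,ℓ)=(0.3559,162.18°,3.3618) → tip=(-1.6969,0.5455,2.6152)
cmd 2: set φ=261.79° → (κ,φ,ℓ)=(0.3559,261.79°,3.3618) → tip=(-0.2545,-1.7641,2.6152)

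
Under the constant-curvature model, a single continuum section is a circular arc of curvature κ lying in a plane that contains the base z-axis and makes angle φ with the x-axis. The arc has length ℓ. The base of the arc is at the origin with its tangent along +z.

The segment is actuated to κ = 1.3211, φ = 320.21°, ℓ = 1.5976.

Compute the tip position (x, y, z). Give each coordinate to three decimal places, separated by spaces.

θ = κ·ℓ = 1.3211 × 1.5976 = 2.11059 rad
ρ = (1 − cos θ)/κ = (1 − -0.51396)/1.3211 = 1.14598
z = sin θ / κ = 0.85782/1.3211 = 0.64932
x = ρ cos φ = 1.14598 × cos(320.21°) = 0.88057
y = ρ sin φ = 1.14598 × sin(320.21°) = -0.73340

0.881 -0.733 0.649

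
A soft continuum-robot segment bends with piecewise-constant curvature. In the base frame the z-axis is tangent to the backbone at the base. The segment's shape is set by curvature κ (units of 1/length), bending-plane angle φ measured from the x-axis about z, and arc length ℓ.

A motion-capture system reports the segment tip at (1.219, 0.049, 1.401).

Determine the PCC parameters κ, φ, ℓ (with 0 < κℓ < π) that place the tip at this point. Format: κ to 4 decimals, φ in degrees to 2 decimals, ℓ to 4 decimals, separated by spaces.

ρ = √(x²+y²) = √(1.219² + 0.049²) = 1.21998
φ = atan2(y, x) mod 360° = atan2(0.049, 1.219) = 2.3019°
|p|² = ρ² + z² = 1.21998² + 1.401² = 3.45116
κ = 2ρ / |p|² = 2×1.21998 / 3.45116 = 0.70700
θ = 2·atan2(ρ, z) = 2·atan2(1.21998, 1.401) = 1.43289 rad
ℓ = θ/κ = 1.43289/0.70700 = 2.02672

0.7070 2.30 2.0267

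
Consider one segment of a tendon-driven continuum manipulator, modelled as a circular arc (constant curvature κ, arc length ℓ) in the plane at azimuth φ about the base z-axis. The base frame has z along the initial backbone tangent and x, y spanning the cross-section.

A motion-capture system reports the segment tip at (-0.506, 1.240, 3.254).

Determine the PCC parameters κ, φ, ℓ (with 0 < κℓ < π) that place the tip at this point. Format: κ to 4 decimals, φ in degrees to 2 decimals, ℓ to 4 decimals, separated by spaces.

0.2163 112.20 3.6099

ρ = √(x²+y²) = √(-0.506² + 1.240²) = 1.33927
φ = atan2(y, x) mod 360° = atan2(1.240, -0.506) = 112.1986°
|p|² = ρ² + z² = 1.33927² + 3.254² = 12.38215
κ = 2ρ / |p|² = 2×1.33927 / 12.38215 = 0.21632
θ = 2·atan2(ρ, z) = 2·atan2(1.33927, 3.254) = 0.78089 rad
ℓ = θ/κ = 0.78089/0.21632 = 3.60985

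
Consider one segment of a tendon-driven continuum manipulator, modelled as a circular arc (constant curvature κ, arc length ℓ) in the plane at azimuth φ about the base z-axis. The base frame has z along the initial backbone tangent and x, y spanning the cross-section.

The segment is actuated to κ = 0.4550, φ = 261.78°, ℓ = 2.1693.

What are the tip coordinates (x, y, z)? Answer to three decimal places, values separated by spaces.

-0.141 -0.976 1.834

θ = κ·ℓ = 0.4550 × 2.1693 = 0.98703 rad
ρ = (1 − cos θ)/κ = (1 − 0.55117)/0.4550 = 0.98644
z = sin θ / κ = 0.83439/0.4550 = 1.83383
x = ρ cos φ = 0.98644 × cos(261.78°) = -0.14104
y = ρ sin φ = 0.98644 × sin(261.78°) = -0.97631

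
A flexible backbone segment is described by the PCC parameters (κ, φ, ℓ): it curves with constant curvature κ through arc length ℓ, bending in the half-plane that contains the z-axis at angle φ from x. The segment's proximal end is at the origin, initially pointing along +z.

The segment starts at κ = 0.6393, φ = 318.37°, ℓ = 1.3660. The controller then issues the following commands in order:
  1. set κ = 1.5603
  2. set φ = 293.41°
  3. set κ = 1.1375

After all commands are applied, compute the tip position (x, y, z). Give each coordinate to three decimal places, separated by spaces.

0.343 -0.793 0.879

initial: κ=0.6393, φ=318.37°, ℓ=1.3660
cmd 1: set κ=1.5603 → (κ,φ,ℓ)=(1.5603,318.37°,1.3660) → tip=(0.7337,-0.6521,0.5428)
cmd 2: set φ=293.41° → (κ,φ,ℓ)=(1.5603,293.41°,1.3660) → tip=(0.3900,-0.9008,0.5428)
cmd 3: set κ=1.1375 → (κ,φ,ℓ)=(1.1375,293.41°,1.3660) → tip=(0.3434,-0.7931,0.8790)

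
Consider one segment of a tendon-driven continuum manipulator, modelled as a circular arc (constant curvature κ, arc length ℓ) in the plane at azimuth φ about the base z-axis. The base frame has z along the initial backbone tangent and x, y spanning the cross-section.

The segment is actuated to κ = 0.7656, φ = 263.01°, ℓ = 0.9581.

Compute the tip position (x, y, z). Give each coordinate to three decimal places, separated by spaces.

-0.041 -0.333 0.874

θ = κ·ℓ = 0.7656 × 0.9581 = 0.73352 rad
ρ = (1 − cos θ)/κ = (1 − 0.74282)/0.7656 = 0.33592
z = sin θ / κ = 0.66949/0.7656 = 0.87446
x = ρ cos φ = 0.33592 × cos(263.01°) = -0.04088
y = ρ sin φ = 0.33592 × sin(263.01°) = -0.33342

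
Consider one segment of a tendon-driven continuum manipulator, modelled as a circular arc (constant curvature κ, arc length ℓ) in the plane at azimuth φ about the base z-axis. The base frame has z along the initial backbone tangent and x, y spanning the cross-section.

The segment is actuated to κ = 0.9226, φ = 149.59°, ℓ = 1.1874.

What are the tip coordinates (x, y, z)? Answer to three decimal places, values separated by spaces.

θ = κ·ℓ = 0.9226 × 1.1874 = 1.09550 rad
ρ = (1 − cos θ)/κ = (1 − 0.45761)/0.9226 = 0.58790
z = sin θ / κ = 0.88915/0.9226 = 0.96375
x = ρ cos φ = 0.58790 × cos(149.59°) = -0.50702
y = ρ sin φ = 0.58790 × sin(149.59°) = 0.29758

-0.507 0.298 0.964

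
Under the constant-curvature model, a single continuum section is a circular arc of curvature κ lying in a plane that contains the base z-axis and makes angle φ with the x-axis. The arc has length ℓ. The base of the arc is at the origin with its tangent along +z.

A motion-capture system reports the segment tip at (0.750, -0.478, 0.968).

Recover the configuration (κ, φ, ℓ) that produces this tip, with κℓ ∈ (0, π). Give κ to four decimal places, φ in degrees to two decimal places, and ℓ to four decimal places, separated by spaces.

1.0294 327.49 1.4438

ρ = √(x²+y²) = √(0.750² + -0.478²) = 0.88937
φ = atan2(y, x) mod 360° = atan2(-0.478, 0.750) = 327.4893°
|p|² = ρ² + z² = 0.88937² + 0.968² = 1.72801
κ = 2ρ / |p|² = 2×0.88937 / 1.72801 = 1.02936
θ = 2·atan2(ρ, z) = 2·atan2(0.88937, 0.968) = 1.48618 rad
ℓ = θ/κ = 1.48618/1.02936 = 1.44379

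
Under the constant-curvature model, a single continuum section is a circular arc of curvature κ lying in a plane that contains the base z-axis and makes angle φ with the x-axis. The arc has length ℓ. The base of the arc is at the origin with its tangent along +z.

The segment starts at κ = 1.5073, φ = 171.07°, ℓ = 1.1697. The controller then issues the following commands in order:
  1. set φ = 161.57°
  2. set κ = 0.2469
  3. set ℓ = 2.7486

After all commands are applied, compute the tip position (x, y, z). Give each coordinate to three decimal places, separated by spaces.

-0.851 0.284 2.542

initial: κ=1.5073, φ=171.07°, ℓ=1.1697
cmd 1: set φ=161.57° → (κ,φ,ℓ)=(1.5073,161.57°,1.1697) → tip=(-0.7497,0.2498,0.6512)
cmd 2: set κ=0.2469 → (κ,φ,ℓ)=(0.2469,161.57°,1.1697) → tip=(-0.1591,0.0530,1.1535)
cmd 3: set ℓ=2.7486 → (κ,φ,ℓ)=(0.2469,161.57°,2.7486) → tip=(-0.8514,0.2837,2.5424)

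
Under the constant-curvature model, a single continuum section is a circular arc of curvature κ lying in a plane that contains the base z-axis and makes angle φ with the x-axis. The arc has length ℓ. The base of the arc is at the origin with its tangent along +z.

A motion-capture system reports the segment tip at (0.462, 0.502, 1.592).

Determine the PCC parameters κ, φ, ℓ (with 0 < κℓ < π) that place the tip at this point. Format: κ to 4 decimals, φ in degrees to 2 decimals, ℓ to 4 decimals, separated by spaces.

0.4548 47.38 1.7803

ρ = √(x²+y²) = √(0.462² + 0.502²) = 0.68224
φ = atan2(y, x) mod 360° = atan2(0.502, 0.462) = 47.3761°
|p|² = ρ² + z² = 0.68224² + 1.592² = 2.99991
κ = 2ρ / |p|² = 2×0.68224 / 2.99991 = 0.45484
θ = 2·atan2(ρ, z) = 2·atan2(0.68224, 1.592) = 0.80973 rad
ℓ = θ/κ = 0.80973/0.45484 = 1.78026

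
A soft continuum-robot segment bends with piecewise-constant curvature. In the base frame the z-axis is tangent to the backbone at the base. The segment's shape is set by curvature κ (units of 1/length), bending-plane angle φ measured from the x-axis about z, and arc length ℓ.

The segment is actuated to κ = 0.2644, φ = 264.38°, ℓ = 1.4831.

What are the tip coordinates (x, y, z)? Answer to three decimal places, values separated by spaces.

-0.028 -0.286 1.445

θ = κ·ℓ = 0.2644 × 1.4831 = 0.39213 rad
ρ = (1 − cos θ)/κ = (1 − 0.92410)/0.2644 = 0.28708
z = sin θ / κ = 0.38216/0.2644 = 1.44538
x = ρ cos φ = 0.28708 × cos(264.38°) = -0.02811
y = ρ sin φ = 0.28708 × sin(264.38°) = -0.28570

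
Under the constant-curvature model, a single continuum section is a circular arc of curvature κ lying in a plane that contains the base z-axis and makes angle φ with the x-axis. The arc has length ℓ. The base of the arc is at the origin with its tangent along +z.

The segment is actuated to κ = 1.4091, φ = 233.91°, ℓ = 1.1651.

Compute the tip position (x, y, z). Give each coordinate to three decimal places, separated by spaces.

θ = κ·ℓ = 1.4091 × 1.1651 = 1.64174 rad
ρ = (1 − cos θ)/κ = (1 − -0.07089)/1.4091 = 0.75998
z = sin θ / κ = 0.99748/1.4091 = 0.70789
x = ρ cos φ = 0.75998 × cos(233.91°) = -0.44767
y = ρ sin φ = 0.75998 × sin(233.91°) = -0.61413

-0.448 -0.614 0.708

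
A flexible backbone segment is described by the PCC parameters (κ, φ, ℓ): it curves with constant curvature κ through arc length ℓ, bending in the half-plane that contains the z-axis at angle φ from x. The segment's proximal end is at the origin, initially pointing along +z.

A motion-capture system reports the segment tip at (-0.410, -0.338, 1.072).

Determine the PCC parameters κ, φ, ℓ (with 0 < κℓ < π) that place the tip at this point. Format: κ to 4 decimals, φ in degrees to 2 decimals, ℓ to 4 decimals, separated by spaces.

0.7424 219.50 1.2398

ρ = √(x²+y²) = √(-0.410² + -0.338²) = 0.53136
φ = atan2(y, x) mod 360° = atan2(-0.338, -0.410) = 219.5018°
|p|² = ρ² + z² = 0.53136² + 1.072² = 1.43153
κ = 2ρ / |p|² = 2×0.53136 / 1.43153 = 0.74237
θ = 2·atan2(ρ, z) = 2·atan2(0.53136, 1.072) = 0.92036 rad
ℓ = θ/κ = 0.92036/0.74237 = 1.23976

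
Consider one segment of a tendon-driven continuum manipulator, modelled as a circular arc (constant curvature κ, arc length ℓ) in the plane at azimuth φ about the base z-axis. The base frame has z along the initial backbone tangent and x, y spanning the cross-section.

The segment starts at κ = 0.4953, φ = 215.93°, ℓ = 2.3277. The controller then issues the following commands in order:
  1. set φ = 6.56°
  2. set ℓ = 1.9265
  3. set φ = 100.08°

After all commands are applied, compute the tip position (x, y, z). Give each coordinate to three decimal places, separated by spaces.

initial: κ=0.4953, φ=215.93°, ℓ=2.3277
cmd 1: set φ=6.56° → (κ,φ,ℓ)=(0.4953,6.56°,2.3277) → tip=(1.1918,0.1370,1.8452)
cmd 2: set ℓ=1.9265 → (κ,φ,ℓ)=(0.4953,6.56°,1.9265) → tip=(0.8459,0.0973,1.6472)
cmd 3: set φ=100.08° → (κ,φ,ℓ)=(0.4953,100.08°,1.9265) → tip=(-0.1490,0.8383,1.6472)

-0.149 0.838 1.647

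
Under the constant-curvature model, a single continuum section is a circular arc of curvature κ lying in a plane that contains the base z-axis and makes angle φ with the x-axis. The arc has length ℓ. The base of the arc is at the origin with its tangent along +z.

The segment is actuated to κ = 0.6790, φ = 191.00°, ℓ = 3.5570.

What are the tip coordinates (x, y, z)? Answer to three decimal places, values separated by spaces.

-2.526 -0.491 0.978

θ = κ·ℓ = 0.6790 × 3.5570 = 2.41520 rad
ρ = (1 − cos θ)/κ = (1 − -0.74758)/0.6790 = 2.57375
z = sin θ / κ = 0.66417/0.6790 = 0.97817
x = ρ cos φ = 2.57375 × cos(191.00°) = -2.52646
y = ρ sin φ = 2.57375 × sin(191.00°) = -0.49109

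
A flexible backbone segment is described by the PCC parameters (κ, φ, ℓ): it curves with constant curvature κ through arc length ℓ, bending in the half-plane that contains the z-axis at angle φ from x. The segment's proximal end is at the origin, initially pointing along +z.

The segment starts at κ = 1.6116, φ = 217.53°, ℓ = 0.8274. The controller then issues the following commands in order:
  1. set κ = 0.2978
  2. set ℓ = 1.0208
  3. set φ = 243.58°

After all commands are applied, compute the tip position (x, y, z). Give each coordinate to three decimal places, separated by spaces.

-0.069 -0.138 1.005

initial: κ=1.6116, φ=217.53°, ℓ=0.8274
cmd 1: set κ=0.2978 → (κ,φ,ℓ)=(0.2978,217.53°,0.8274) → tip=(-0.0804,-0.0618,0.8191)
cmd 2: set ℓ=1.0208 → (κ,φ,ℓ)=(0.2978,217.53°,1.0208) → tip=(-0.1221,-0.0938,1.0052)
cmd 3: set φ=243.58° → (κ,φ,ℓ)=(0.2978,243.58°,1.0208) → tip=(-0.0685,-0.1379,1.0052)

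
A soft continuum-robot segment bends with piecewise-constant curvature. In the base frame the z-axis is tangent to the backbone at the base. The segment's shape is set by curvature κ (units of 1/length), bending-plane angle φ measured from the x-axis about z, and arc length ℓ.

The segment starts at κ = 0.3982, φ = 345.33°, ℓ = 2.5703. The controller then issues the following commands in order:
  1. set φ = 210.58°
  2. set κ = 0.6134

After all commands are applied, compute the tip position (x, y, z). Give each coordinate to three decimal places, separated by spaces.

-1.412 -0.834 1.630

initial: κ=0.3982, φ=345.33°, ℓ=2.5703
cmd 1: set φ=210.58° → (κ,φ,ℓ)=(0.3982,210.58°,2.5703) → tip=(-1.0369,-0.6128,2.1445)
cmd 2: set κ=0.6134 → (κ,φ,ℓ)=(0.6134,210.58°,2.5703) → tip=(-1.4117,-0.8342,1.6302)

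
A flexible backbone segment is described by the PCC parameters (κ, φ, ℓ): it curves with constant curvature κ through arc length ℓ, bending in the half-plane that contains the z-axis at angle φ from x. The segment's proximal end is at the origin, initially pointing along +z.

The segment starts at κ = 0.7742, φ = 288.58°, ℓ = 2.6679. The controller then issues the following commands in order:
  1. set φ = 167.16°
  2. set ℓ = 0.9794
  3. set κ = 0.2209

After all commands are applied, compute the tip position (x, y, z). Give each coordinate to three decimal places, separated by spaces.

-0.103 0.023 0.972

initial: κ=0.7742, φ=288.58°, ℓ=2.6679
cmd 1: set φ=167.16° → (κ,φ,ℓ)=(0.7742,167.16°,2.6679) → tip=(-1.8573,0.4233,1.1368)
cmd 2: set ℓ=0.9794 → (κ,φ,ℓ)=(0.7742,167.16°,0.9794) → tip=(-0.3450,0.0786,0.8882)
cmd 3: set κ=0.2209 → (κ,φ,ℓ)=(0.2209,167.16°,0.9794) → tip=(-0.1029,0.0235,0.9718)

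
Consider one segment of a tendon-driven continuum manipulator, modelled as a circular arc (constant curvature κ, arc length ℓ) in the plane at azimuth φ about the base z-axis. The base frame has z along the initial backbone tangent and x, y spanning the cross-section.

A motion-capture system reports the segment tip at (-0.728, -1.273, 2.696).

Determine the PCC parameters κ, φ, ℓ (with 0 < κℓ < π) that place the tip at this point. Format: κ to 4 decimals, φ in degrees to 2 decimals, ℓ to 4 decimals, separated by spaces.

ρ = √(x²+y²) = √(-0.728² + -1.273²) = 1.46646
φ = atan2(y, x) mod 360° = atan2(-1.273, -0.728) = 240.2357°
|p|² = ρ² + z² = 1.46646² + 2.696² = 9.41893
κ = 2ρ / |p|² = 2×1.46646 / 9.41893 = 0.31139
θ = 2·atan2(ρ, z) = 2·atan2(1.46646, 2.696) = 0.99636 rad
ℓ = θ/κ = 0.99636/0.31139 = 3.19975

0.3114 240.24 3.1997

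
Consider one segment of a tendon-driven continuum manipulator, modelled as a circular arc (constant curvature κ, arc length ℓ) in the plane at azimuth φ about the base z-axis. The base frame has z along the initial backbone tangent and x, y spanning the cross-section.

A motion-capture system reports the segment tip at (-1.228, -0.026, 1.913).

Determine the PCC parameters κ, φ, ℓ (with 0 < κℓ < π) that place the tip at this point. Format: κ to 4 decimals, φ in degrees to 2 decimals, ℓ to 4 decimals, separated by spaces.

ρ = √(x²+y²) = √(-1.228² + -0.026²) = 1.22828
φ = atan2(y, x) mod 360° = atan2(-0.026, -1.228) = 181.2129°
|p|² = ρ² + z² = 1.22828² + 1.913² = 5.16823
κ = 2ρ / |p|² = 2×1.22828 / 5.16823 = 0.47532
θ = 2·atan2(ρ, z) = 2·atan2(1.22828, 1.913) = 1.14156 rad
ℓ = θ/κ = 1.14156/0.47532 = 2.40167

0.4753 181.21 2.4017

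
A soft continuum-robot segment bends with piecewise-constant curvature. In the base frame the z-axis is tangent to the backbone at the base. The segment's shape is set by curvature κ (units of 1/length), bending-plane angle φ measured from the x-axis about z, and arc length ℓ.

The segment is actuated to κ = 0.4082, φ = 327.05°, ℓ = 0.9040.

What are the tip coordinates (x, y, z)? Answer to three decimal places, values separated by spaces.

0.138 -0.090 0.884

θ = κ·ℓ = 0.4082 × 0.9040 = 0.36901 rad
ρ = (1 − cos θ)/κ = (1 − 0.93268)/0.4082 = 0.16491
z = sin θ / κ = 0.36069/0.4082 = 0.88362
x = ρ cos φ = 0.16491 × cos(327.05°) = 0.13838
y = ρ sin φ = 0.16491 × sin(327.05°) = -0.08970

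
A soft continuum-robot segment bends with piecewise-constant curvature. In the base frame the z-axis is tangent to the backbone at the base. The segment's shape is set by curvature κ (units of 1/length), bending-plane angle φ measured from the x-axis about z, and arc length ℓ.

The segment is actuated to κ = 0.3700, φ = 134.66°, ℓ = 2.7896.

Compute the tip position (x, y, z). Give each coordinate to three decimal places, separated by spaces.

θ = κ·ℓ = 0.3700 × 2.7896 = 1.03215 rad
ρ = (1 − cos θ)/κ = (1 − 0.51297)/0.3700 = 1.31629
z = sin θ / κ = 0.85840/0.3700 = 2.32001
x = ρ cos φ = 1.31629 × cos(134.66°) = -0.92522
y = ρ sin φ = 1.31629 × sin(134.66°) = 0.93626

-0.925 0.936 2.320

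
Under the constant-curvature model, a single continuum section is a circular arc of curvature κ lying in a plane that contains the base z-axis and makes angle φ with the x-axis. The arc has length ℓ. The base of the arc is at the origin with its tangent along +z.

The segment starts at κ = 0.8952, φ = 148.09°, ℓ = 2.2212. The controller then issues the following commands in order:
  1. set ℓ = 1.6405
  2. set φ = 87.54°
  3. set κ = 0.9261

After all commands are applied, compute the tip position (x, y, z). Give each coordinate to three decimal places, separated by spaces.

initial: κ=0.8952, φ=148.09°, ℓ=2.2212
cmd 1: set ℓ=1.6405 → (κ,φ,ℓ)=(0.8952,148.09°,1.6405) → tip=(-0.8515,0.5302,1.1112)
cmd 2: set φ=87.54° → (κ,φ,ℓ)=(0.8952,87.54°,1.6405) → tip=(0.0431,1.0022,1.1112)
cmd 3: set κ=0.9261 → (κ,φ,ℓ)=(0.9261,87.54°,1.6405) → tip=(0.0440,1.0232,1.0784)

0.044 1.023 1.078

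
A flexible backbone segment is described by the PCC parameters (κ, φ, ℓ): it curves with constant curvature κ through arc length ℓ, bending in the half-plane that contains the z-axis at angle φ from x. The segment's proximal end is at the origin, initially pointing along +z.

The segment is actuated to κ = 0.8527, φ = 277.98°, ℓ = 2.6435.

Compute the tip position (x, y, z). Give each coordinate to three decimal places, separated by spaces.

0.266 -1.895 0.909

θ = κ·ℓ = 0.8527 × 2.6435 = 2.25411 rad
ρ = (1 − cos θ)/κ = (1 − -0.63137)/0.8527 = 1.91318
z = sin θ / κ = 0.77548/0.8527 = 0.90944
x = ρ cos φ = 1.91318 × cos(277.98°) = 0.26560
y = ρ sin φ = 1.91318 × sin(277.98°) = -1.89465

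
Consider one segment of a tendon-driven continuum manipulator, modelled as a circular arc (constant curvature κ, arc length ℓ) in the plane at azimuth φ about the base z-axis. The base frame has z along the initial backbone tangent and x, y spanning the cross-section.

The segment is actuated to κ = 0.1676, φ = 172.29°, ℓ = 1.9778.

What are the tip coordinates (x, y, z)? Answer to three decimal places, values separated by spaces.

θ = κ·ℓ = 0.1676 × 1.9778 = 0.33148 rad
ρ = (1 − cos θ)/κ = (1 − 0.94556)/0.1676 = 0.32481
z = sin θ / κ = 0.32544/0.1676 = 1.94178
x = ρ cos φ = 0.32481 × cos(172.29°) = -0.32187
y = ρ sin φ = 0.32481 × sin(172.29°) = 0.04358

-0.322 0.044 1.942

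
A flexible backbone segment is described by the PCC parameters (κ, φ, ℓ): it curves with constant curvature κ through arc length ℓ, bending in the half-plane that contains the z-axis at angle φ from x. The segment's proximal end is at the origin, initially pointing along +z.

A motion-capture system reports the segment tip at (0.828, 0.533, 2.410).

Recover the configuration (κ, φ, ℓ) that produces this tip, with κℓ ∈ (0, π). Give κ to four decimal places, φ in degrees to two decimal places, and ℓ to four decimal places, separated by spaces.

0.2906 32.77 2.6699

ρ = √(x²+y²) = √(0.828² + 0.533²) = 0.98472
φ = atan2(y, x) mod 360° = atan2(0.533, 0.828) = 32.7702°
|p|² = ρ² + z² = 0.98472² + 2.410² = 6.77777
κ = 2ρ / |p|² = 2×0.98472 / 6.77777 = 0.29057
θ = 2·atan2(ρ, z) = 2·atan2(0.98472, 2.410) = 0.77579 rad
ℓ = θ/κ = 0.77579/0.29057 = 2.66987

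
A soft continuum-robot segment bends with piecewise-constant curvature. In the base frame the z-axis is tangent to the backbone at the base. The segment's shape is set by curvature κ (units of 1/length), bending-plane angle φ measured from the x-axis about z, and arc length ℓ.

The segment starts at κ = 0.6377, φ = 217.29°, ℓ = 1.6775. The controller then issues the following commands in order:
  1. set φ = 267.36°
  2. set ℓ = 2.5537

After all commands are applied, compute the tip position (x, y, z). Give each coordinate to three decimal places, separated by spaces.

initial: κ=0.6377, φ=217.29°, ℓ=1.6775
cmd 1: set φ=267.36° → (κ,φ,ℓ)=(0.6377,267.36°,1.6775) → tip=(-0.0375,-0.8140,1.3754)
cmd 2: set ℓ=2.5537 → (κ,φ,ℓ)=(0.6377,267.36°,2.5537) → tip=(-0.0764,-1.6568,1.5655)

-0.076 -1.657 1.566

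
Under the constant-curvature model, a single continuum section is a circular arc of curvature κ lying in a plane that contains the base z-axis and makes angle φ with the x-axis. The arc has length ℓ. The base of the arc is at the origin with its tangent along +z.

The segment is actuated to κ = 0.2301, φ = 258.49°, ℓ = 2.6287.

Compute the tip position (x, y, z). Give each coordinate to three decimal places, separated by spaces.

θ = κ·ℓ = 0.2301 × 2.6287 = 0.60486 rad
ρ = (1 − cos θ)/κ = (1 − 0.82258)/0.2301 = 0.77106
z = sin θ / κ = 0.56865/0.2301 = 2.47132
x = ρ cos φ = 0.77106 × cos(258.49°) = -0.15386
y = ρ sin φ = 0.77106 × sin(258.49°) = -0.75555

-0.154 -0.756 2.471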